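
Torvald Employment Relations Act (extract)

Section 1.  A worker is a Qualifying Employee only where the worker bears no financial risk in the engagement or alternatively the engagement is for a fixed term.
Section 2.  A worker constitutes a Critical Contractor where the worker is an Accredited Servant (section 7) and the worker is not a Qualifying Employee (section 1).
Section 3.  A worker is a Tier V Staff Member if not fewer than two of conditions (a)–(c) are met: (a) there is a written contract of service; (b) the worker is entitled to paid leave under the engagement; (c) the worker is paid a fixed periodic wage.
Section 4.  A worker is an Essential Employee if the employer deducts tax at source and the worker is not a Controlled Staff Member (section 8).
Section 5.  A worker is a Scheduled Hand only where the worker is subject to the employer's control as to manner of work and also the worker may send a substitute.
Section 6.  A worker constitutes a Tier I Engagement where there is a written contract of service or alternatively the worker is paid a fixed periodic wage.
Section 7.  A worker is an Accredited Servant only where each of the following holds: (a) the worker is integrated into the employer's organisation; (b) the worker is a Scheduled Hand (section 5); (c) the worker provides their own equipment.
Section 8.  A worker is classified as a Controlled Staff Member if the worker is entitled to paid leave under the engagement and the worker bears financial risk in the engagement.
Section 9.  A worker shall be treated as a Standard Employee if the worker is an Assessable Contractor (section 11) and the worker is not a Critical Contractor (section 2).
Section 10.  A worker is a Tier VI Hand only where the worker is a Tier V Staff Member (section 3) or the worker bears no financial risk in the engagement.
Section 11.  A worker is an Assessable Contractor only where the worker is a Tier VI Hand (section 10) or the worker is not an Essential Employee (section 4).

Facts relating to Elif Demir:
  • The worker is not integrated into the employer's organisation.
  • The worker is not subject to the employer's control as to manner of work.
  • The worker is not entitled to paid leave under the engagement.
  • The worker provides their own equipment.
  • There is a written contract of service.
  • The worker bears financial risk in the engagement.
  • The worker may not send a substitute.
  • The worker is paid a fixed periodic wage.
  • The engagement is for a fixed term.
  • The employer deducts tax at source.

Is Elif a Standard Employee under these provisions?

section 3 — Tier V Staff Member: there is a written contract of service? yes; the worker is entitled to paid leave under the engagement? no; the worker is paid a fixed periodic wage? yes — 2 of 3 hold (need ≥2) → satisfied.
section 10 — Tier VI Hand: [Tier V Staff Member (section 3)? yes] OR [the worker bears no financial risk in the engagement? no] → satisfied.
section 8 — Controlled Staff Member: [the worker is entitled to paid leave under the engagement? no] AND [the worker bears financial risk in the engagement? yes] → not satisfied.
section 4 — Essential Employee: [the employer deducts tax at source? yes] AND [not a Controlled Staff Member (section 8)? yes] → satisfied.
section 11 — Assessable Contractor: [Tier VI Hand (section 10)? yes] OR [not an Essential Employee (section 4)? no] → satisfied.
section 5 — Scheduled Hand: [the worker is subject to the employer's control as to manner of work? no] AND [the worker may send a substitute? no] → not satisfied.
section 7 — Accredited Servant: [the worker is integrated into the employer's organisation? no] AND [Scheduled Hand (section 5)? no] AND [the worker provides their own equipment? yes] → not satisfied.
section 1 — Qualifying Employee: [the worker bears no financial risk in the engagement? no] OR [the engagement is for a fixed term? yes] → satisfied.
section 2 — Critical Contractor: [Accredited Servant (section 7)? no] AND [not a Qualifying Employee (section 1)? no] → not satisfied.
section 9 — Standard Employee: [Assessable Contractor (section 11)? yes] AND [not a Critical Contractor (section 2)? yes] → satisfied.

Yes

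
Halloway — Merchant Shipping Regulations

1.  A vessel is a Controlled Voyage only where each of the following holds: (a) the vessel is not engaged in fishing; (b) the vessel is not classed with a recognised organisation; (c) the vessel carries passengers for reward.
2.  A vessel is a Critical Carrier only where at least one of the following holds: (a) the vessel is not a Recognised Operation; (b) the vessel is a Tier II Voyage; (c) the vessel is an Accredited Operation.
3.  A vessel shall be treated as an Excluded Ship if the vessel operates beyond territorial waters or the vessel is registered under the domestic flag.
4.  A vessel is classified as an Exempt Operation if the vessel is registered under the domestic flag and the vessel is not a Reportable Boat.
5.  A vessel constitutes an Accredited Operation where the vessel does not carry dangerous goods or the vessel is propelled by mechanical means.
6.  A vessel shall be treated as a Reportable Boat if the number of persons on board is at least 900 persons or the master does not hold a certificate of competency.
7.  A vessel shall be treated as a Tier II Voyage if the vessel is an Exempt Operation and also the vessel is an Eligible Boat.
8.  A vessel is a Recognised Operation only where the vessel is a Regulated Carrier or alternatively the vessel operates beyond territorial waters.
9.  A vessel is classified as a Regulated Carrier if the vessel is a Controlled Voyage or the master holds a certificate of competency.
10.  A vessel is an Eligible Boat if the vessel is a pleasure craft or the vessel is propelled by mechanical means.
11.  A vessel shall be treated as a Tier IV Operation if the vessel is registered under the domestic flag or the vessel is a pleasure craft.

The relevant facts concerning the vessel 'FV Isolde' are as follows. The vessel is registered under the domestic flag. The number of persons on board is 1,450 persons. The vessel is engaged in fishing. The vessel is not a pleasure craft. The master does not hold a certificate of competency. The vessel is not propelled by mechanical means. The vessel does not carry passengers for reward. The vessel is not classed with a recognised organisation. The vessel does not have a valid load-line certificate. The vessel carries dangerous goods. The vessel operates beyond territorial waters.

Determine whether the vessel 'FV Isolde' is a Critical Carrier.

Under paragraph 1: the vessel is not engaged in fishing? no; and the vessel is not classed with a recognised organisation? yes; and the vessel carries passengers for reward? no. So the vessel is not a Controlled Voyage.
Under paragraph 9: Controlled Voyage (paragraph 1)? no; or the master holds a certificate of competency? no. So the vessel is not a Regulated Carrier.
Under paragraph 8: Regulated Carrier (paragraph 9)? no; or the vessel operates beyond territorial waters? yes. So the vessel is a Recognised Operation.
Under paragraph 6: number of persons on board: 1,450 persons ≥ 900 persons? yes; or the master does not hold a certificate of competency? yes. So the vessel is a Reportable Boat.
Under paragraph 4: the vessel is registered under the domestic flag? yes; and not a Reportable Boat (paragraph 6)? no. So the vessel is not an Exempt Operation.
Under paragraph 10: the vessel is a pleasure craft? no; or the vessel is propelled by mechanical means? no. So the vessel is not an Eligible Boat.
Under paragraph 7: Exempt Operation (paragraph 4)? no; and Eligible Boat (paragraph 10)? no. So the vessel is not a Tier II Voyage.
Under paragraph 5: the vessel does not carry dangerous goods? no; or the vessel is propelled by mechanical means? no. So the vessel is not an Accredited Operation.
Under paragraph 2: not a Recognised Operation (paragraph 8)? no; or Tier II Voyage (paragraph 7)? no; or Accredited Operation (paragraph 5)? no. So the vessel is not a Critical Carrier.

No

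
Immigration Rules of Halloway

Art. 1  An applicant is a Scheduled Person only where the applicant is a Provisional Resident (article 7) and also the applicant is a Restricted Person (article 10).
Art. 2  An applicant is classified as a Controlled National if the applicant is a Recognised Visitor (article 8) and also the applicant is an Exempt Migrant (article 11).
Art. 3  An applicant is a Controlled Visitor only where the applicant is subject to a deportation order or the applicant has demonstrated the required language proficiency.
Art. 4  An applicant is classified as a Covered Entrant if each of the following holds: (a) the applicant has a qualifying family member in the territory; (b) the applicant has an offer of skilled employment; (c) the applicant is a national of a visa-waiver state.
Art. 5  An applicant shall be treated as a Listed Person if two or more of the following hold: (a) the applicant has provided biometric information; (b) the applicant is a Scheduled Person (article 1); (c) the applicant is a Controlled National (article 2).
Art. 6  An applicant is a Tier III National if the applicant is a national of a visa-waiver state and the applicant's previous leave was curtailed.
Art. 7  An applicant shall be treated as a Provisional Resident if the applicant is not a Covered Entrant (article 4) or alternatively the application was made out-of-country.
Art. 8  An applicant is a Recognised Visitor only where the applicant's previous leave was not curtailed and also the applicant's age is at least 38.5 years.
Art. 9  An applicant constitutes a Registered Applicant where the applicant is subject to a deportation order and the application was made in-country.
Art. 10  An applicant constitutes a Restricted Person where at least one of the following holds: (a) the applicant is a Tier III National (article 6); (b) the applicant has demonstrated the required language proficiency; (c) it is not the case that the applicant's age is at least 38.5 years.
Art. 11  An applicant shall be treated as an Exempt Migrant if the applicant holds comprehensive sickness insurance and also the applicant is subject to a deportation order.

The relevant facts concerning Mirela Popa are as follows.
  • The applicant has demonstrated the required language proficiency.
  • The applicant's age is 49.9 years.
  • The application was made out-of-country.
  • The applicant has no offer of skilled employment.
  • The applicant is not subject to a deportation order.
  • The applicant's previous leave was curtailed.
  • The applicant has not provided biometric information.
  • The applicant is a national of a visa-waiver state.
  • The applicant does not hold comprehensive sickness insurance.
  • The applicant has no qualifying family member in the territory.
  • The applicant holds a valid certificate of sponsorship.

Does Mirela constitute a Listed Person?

No

Under article 4: the applicant has a qualifying family member in the territory? no; and the applicant has an offer of skilled employment? no; and the applicant is a national of a visa-waiver state? yes. So the applicant is not a Covered Entrant.
Under article 7: not a Covered Entrant (article 4)? yes; or the application was made out-of-country? yes. So the applicant is a Provisional Resident.
Under article 6: the applicant is a national of a visa-waiver state? yes; and the applicant's previous leave was curtailed? yes. So the applicant is a Tier III National.
Under article 10: Tier III National (article 6)? yes; or the applicant has demonstrated the required language proficiency? yes; or applicant's age: 49.9 years ≥ 38.5 years? yes, so negated condition no. So the applicant is a Restricted Person.
Under article 1: Provisional Resident (article 7)? yes; and Restricted Person (article 10)? yes. So the applicant is a Scheduled Person.
Under article 8: the applicant's previous leave was not curtailed? no; and applicant's age: 49.9 years ≥ 38.5 years? yes. So the applicant is not a Recognised Visitor.
Under article 11: the applicant holds comprehensive sickness insurance? no; and the applicant is subject to a deportation order? no. So the applicant is not an Exempt Migrant.
Under article 2: Recognised Visitor (article 8)? no; and Exempt Migrant (article 11)? no. So the applicant is not a Controlled National.
Under article 5: the applicant has provided biometric information? no; Scheduled Person (article 1)? yes; Controlled National (article 2)? no — 1 of 3 hold (need ≥2) → not satisfied.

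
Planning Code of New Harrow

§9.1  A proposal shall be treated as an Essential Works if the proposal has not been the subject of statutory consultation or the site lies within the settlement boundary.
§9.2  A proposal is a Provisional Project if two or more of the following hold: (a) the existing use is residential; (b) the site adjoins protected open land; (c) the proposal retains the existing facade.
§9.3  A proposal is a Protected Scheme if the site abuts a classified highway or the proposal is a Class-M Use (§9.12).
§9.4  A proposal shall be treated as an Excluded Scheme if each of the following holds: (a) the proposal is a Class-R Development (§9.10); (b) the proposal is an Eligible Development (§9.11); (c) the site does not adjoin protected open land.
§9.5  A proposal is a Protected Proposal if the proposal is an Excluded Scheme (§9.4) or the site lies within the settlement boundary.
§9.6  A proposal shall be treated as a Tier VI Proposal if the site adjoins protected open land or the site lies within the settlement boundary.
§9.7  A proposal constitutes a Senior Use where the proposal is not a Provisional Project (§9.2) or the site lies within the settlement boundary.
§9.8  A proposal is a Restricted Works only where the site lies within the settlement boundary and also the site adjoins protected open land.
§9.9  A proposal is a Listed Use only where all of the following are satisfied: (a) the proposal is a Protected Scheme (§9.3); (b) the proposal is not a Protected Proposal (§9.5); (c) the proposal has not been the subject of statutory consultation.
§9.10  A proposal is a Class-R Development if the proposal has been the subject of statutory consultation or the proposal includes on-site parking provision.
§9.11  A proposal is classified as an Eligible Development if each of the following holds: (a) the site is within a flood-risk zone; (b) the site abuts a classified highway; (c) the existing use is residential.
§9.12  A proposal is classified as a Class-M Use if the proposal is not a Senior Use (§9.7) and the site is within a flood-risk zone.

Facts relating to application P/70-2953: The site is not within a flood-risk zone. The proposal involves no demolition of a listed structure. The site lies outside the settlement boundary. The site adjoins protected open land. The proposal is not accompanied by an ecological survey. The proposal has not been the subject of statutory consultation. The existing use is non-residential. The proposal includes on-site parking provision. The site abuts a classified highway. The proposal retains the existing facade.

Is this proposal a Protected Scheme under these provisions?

§9.2 — Provisional Project: the existing use is residential? no; the site adjoins protected open land? yes; the proposal retains the existing facade? yes — 2 of 3 hold (need ≥2) → satisfied.
§9.7 — Senior Use: [not a Provisional Project (§9.2)? no] OR [the site lies within the settlement boundary? no] → not satisfied.
§9.12 — Class-M Use: [not a Senior Use (§9.7)? yes] AND [the site is within a flood-risk zone? no] → not satisfied.
§9.3 — Protected Scheme: [the site abuts a classified highway? yes] OR [Class-M Use (§9.12)? no] → satisfied.

Yes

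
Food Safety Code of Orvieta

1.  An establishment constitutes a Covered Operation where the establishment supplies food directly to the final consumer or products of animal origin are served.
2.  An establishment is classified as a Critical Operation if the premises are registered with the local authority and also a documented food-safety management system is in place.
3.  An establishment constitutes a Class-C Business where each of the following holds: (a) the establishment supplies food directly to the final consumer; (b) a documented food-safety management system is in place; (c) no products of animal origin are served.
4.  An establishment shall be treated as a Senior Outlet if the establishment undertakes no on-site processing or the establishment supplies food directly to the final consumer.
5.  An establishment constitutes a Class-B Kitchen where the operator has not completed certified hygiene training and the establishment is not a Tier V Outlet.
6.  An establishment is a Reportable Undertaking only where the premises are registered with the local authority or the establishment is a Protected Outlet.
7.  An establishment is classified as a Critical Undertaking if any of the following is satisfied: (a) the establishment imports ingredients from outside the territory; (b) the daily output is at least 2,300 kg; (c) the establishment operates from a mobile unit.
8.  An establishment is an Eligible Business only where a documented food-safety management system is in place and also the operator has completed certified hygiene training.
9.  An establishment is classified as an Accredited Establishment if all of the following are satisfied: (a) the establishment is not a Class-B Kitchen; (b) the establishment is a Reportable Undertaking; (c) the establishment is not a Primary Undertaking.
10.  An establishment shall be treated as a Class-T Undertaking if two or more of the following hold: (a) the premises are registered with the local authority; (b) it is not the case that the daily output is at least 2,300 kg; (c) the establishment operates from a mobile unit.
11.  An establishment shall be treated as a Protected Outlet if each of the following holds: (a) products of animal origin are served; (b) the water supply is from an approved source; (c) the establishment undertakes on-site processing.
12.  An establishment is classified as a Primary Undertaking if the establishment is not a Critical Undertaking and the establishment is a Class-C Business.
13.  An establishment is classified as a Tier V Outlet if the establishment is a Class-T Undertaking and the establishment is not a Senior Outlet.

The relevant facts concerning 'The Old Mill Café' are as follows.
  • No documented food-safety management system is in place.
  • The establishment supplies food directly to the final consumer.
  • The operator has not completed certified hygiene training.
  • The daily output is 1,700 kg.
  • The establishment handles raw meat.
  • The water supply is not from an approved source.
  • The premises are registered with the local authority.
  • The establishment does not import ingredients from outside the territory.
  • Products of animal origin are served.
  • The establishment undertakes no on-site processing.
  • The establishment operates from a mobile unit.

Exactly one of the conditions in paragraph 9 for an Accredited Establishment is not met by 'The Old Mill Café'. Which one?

Class-B Kitchen

paragraph 10 — Class-T Undertaking: the premises are registered with the local authority? yes; daily output: 1,700 kg ≥ 2,300 kg? no, so negated condition yes; the establishment operates from a mobile unit? yes — 3 of 3 hold (need ≥2) → satisfied.
paragraph 4 — Senior Outlet: [the establishment undertakes no on-site processing? yes] OR [the establishment supplies food directly to the final consumer? yes] → satisfied.
paragraph 13 — Tier V Outlet: [Class-T Undertaking (paragraph 10)? yes] AND [not a Senior Outlet (paragraph 4)? no] → not satisfied.
paragraph 5 — Class-B Kitchen: [the operator has not completed certified hygiene training? yes] AND [not a Tier V Outlet (paragraph 13)? yes] → satisfied.
paragraph 11 — Protected Outlet: [products of animal origin are served? yes] AND [the water supply is from an approved source? no] AND [the establishment undertakes on-site processing? no] → not satisfied.
paragraph 6 — Reportable Undertaking: [the premises are registered with the local authority? yes] OR [Protected Outlet (paragraph 11)? no] → satisfied.
paragraph 7 — Critical Undertaking: [the establishment imports ingredients from outside the territory? no] OR [daily output: 1,700 kg ≥ 2,300 kg? no] OR [the establishment operates from a mobile unit? yes] → satisfied.
paragraph 3 — Class-C Business: [the establishment supplies food directly to the final consumer? yes] AND [a documented food-safety management system is in place? no] AND [no products of animal origin are served? no] → not satisfied.
paragraph 12 — Primary Undertaking: [not a Critical Undertaking (paragraph 7)? no] AND [Class-C Business (paragraph 3)? no] → not satisfied.
paragraph 9 — Accredited Establishment: [not a Class-B Kitchen (paragraph 5)? no] AND [Reportable Undertaking (paragraph 6)? yes] AND [not a Primary Undertaking (paragraph 12)? yes] → not satisfied.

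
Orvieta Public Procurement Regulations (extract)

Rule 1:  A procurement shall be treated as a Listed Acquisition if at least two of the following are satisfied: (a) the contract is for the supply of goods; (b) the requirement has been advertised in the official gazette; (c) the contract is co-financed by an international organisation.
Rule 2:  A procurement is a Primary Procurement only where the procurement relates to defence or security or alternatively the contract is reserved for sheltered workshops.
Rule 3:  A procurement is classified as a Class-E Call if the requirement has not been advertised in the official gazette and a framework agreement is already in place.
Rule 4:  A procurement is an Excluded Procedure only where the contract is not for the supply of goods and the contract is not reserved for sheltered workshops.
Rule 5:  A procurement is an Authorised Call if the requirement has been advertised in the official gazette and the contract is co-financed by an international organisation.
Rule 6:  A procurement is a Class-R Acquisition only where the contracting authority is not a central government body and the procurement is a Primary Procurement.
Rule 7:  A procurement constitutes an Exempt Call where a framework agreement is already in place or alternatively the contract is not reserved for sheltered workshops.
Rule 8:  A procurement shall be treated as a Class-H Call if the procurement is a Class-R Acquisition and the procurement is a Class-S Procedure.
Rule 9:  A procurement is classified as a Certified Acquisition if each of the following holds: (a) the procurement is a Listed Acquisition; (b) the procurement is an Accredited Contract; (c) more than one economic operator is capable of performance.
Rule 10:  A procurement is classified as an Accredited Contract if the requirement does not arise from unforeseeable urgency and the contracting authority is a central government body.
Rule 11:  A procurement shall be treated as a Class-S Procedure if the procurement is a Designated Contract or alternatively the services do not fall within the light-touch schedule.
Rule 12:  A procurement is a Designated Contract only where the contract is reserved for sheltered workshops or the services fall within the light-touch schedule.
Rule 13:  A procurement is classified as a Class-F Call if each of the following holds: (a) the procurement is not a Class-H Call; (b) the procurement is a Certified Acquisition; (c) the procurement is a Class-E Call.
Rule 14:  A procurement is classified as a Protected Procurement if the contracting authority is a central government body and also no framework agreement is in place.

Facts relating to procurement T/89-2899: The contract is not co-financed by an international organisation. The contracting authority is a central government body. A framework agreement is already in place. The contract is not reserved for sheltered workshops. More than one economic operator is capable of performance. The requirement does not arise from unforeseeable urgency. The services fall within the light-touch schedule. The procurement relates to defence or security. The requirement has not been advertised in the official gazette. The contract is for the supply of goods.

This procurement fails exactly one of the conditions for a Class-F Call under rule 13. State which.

Certified Acquisition

Under rule 2: the procurement relates to defence or security? yes; or the contract is reserved for sheltered workshops? no. So the procurement is a Primary Procurement.
Under rule 6: the contracting authority is not a central government body? no; and Primary Procurement (rule 2)? yes. So the procurement is not a Class-R Acquisition.
Under rule 12: the contract is reserved for sheltered workshops? no; or the services fall within the light-touch schedule? yes. So the procurement is a Designated Contract.
Under rule 11: Designated Contract (rule 12)? yes; or the services do not fall within the light-touch schedule? no. So the procurement is a Class-S Procedure.
Under rule 8: Class-R Acquisition (rule 6)? no; and Class-S Procedure (rule 11)? yes. So the procurement is not a Class-H Call.
Under rule 1: the contract is for the supply of goods? yes; the requirement has been advertised in the official gazette? no; the contract is co-financed by an international organisation? no — 1 of 3 hold (need ≥2) → not satisfied.
Under rule 10: the requirement does not arise from unforeseeable urgency? yes; and the contracting authority is a central government body? yes. So the procurement is an Accredited Contract.
Under rule 9: Listed Acquisition (rule 1)? no; and Accredited Contract (rule 10)? yes; and more than one economic operator is capable of performance? yes. So the procurement is not a Certified Acquisition.
Under rule 3: the requirement has not been advertised in the official gazette? yes; and a framework agreement is already in place? yes. So the procurement is a Class-E Call.
Under rule 13: not a Class-H Call (rule 8)? yes; and Certified Acquisition (rule 9)? no; and Class-E Call (rule 3)? yes. So the procurement is not a Class-F Call.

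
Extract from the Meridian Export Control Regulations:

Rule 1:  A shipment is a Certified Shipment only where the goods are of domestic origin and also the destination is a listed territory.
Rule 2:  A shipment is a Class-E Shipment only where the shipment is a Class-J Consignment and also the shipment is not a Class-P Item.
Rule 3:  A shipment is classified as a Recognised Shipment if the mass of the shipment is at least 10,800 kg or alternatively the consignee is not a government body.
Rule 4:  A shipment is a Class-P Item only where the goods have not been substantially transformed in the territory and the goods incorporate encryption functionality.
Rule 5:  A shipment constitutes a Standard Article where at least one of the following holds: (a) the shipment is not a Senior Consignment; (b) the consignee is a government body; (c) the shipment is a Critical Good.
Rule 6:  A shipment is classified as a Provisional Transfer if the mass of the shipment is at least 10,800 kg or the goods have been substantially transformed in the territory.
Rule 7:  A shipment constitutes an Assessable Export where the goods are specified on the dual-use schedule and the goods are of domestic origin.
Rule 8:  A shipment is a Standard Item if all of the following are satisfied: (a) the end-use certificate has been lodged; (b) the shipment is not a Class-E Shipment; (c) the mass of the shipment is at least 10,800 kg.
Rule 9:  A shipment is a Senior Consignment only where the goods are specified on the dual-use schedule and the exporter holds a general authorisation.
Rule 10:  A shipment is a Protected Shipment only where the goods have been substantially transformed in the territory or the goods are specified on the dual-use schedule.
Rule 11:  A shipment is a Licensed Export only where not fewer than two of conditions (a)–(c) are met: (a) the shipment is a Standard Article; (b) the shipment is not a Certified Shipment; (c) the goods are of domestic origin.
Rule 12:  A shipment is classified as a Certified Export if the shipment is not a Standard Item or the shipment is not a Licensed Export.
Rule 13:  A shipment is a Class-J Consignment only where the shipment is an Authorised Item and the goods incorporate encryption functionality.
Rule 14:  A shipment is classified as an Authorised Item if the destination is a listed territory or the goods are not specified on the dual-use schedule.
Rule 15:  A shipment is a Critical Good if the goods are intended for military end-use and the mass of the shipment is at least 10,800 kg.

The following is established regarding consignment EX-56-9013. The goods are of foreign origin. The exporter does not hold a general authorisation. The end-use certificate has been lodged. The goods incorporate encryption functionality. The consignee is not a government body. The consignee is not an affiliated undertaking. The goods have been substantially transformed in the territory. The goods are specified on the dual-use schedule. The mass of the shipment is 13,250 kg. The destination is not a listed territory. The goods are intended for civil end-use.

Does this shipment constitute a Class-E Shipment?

Under rule 14: the destination is a listed territory? no; or the goods are not specified on the dual-use schedule? no. So the shipment is not an Authorised Item.
Under rule 13: Authorised Item (rule 14)? no; and the goods incorporate encryption functionality? yes. So the shipment is not a Class-J Consignment.
Under rule 4: the goods have not been substantially transformed in the territory? no; and the goods incorporate encryption functionality? yes. So the shipment is not a Class-P Item.
Under rule 2: Class-J Consignment (rule 13)? no; and not a Class-P Item (rule 4)? yes. So the shipment is not a Class-E Shipment.

No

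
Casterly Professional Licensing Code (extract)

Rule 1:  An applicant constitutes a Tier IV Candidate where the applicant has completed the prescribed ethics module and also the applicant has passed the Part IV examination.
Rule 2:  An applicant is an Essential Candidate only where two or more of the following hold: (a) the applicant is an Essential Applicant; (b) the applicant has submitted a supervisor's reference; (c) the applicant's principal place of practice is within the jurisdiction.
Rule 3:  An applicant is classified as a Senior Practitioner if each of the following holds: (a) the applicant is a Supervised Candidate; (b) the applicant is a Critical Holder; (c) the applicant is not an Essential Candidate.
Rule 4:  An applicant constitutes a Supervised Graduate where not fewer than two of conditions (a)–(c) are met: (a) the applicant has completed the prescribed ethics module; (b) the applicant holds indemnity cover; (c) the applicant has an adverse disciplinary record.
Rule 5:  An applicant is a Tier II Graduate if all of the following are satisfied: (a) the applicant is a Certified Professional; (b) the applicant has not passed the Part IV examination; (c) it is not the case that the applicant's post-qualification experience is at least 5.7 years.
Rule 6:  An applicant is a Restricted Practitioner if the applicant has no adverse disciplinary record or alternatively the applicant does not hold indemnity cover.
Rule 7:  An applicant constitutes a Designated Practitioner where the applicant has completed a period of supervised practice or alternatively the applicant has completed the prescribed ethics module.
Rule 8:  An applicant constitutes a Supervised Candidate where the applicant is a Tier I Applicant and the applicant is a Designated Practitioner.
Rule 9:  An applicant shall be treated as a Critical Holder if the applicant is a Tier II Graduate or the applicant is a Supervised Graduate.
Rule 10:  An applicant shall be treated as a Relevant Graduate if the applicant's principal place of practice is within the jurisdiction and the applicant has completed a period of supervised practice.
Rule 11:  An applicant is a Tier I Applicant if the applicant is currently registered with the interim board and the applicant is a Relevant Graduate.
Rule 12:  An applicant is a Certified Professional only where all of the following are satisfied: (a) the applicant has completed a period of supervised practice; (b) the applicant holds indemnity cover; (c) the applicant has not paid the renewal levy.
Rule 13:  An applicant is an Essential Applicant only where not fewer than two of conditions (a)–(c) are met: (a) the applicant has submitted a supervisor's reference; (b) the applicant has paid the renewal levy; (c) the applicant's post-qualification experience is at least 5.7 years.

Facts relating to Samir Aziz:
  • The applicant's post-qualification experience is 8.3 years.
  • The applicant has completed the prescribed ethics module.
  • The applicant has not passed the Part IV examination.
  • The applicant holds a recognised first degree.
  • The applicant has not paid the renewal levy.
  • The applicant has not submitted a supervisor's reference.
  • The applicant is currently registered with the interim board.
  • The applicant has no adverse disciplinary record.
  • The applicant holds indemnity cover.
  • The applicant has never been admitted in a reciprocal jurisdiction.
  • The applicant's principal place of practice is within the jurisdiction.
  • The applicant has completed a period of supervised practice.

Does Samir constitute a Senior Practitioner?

Yes

rule 10 — Relevant Graduate: [the applicant's principal place of practice is within the jurisdiction? yes] AND [the applicant has completed a period of supervised practice? yes] → satisfied.
rule 11 — Tier I Applicant: [the applicant is currently registered with the interim board? yes] AND [Relevant Graduate (rule 10)? yes] → satisfied.
rule 7 — Designated Practitioner: [the applicant has completed a period of supervised practice? yes] OR [the applicant has completed the prescribed ethics module? yes] → satisfied.
rule 8 — Supervised Candidate: [Tier I Applicant (rule 11)? yes] AND [Designated Practitioner (rule 7)? yes] → satisfied.
rule 12 — Certified Professional: [the applicant has completed a period of supervised practice? yes] AND [the applicant holds indemnity cover? yes] AND [the applicant has not paid the renewal levy? yes] → satisfied.
rule 5 — Tier II Graduate: [Certified Professional (rule 12)? yes] AND [the applicant has not passed the Part IV examination? yes] AND [applicant's post-qualification experience: 8.3 years ≥ 5.7 years? yes, so negated condition no] → not satisfied.
rule 4 — Supervised Graduate: the applicant has completed the prescribed ethics module? yes; the applicant holds indemnity cover? yes; the applicant has an adverse disciplinary record? no — 2 of 3 hold (need ≥2) → satisfied.
rule 9 — Critical Holder: [Tier II Graduate (rule 5)? no] OR [Supervised Graduate (rule 4)? yes] → satisfied.
rule 13 — Essential Applicant: the applicant has submitted a supervisor's reference? no; the applicant has paid the renewal levy? no; applicant's post-qualification experience: 8.3 years ≥ 5.7 years? yes — 1 of 3 hold (need ≥2) → not satisfied.
rule 2 — Essential Candidate: Essential Applicant (rule 13)? no; the applicant has submitted a supervisor's reference? no; the applicant's principal place of practice is within the jurisdiction? yes — 1 of 3 hold (need ≥2) → not satisfied.
rule 3 — Senior Practitioner: [Supervised Candidate (rule 8)? yes] AND [Critical Holder (rule 9)? yes] AND [not an Essential Candidate (rule 2)? yes] → satisfied.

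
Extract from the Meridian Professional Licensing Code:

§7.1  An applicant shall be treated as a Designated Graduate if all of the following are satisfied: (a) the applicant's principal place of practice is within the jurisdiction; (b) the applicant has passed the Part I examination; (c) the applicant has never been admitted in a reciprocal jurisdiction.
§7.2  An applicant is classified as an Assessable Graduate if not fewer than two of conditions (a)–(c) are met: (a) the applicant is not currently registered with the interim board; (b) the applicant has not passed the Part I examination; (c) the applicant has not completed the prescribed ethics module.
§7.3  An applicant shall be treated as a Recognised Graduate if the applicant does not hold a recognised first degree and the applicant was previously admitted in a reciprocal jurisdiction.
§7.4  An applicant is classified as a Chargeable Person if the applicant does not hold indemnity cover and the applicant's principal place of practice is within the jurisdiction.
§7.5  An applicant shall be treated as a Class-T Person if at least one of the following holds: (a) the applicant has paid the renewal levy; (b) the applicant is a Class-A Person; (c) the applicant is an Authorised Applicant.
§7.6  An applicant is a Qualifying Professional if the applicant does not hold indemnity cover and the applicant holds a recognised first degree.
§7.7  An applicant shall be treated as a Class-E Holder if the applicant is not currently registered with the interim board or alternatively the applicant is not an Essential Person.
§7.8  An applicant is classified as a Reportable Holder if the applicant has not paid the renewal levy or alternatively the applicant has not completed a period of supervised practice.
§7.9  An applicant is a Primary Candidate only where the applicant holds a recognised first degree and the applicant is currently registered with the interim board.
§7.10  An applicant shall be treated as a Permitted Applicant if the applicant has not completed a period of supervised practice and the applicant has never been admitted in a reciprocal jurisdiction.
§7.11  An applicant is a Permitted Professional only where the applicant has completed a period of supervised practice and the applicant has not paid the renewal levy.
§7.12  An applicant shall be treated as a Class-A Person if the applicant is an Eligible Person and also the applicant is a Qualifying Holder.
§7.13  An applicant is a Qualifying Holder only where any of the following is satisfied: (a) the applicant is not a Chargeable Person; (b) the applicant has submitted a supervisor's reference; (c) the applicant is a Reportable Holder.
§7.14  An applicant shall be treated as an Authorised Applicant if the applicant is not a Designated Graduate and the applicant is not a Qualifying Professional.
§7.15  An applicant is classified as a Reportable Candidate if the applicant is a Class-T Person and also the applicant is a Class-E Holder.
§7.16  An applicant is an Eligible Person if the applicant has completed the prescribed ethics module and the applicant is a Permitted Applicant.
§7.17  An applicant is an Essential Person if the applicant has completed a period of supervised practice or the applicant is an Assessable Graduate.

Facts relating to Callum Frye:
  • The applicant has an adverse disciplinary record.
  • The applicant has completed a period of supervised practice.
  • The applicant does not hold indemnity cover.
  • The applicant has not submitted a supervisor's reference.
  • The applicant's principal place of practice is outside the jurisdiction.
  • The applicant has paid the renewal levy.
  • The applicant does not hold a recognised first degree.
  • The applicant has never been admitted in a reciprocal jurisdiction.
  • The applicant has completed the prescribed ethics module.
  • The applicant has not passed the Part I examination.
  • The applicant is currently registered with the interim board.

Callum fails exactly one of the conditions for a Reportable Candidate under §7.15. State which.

Class-E Holder

§7.10 — Permitted Applicant: [the applicant has not completed a period of supervised practice? no] AND [the applicant has never been admitted in a reciprocal jurisdiction? yes] → not satisfied.
§7.16 — Eligible Person: [the applicant has completed the prescribed ethics module? yes] AND [Permitted Applicant (§7.10)? no] → not satisfied.
§7.4 — Chargeable Person: [the applicant does not hold indemnity cover? yes] AND [the applicant's principal place of practice is within the jurisdiction? no] → not satisfied.
§7.8 — Reportable Holder: [the applicant has not paid the renewal levy? no] OR [the applicant has not completed a period of supervised practice? no] → not satisfied.
§7.13 — Qualifying Holder: [not a Chargeable Person (§7.4)? yes] OR [the applicant has submitted a supervisor's reference? no] OR [Reportable Holder (§7.8)? no] → satisfied.
§7.12 — Class-A Person: [Eligible Person (§7.16)? no] AND [Qualifying Holder (§7.13)? yes] → not satisfied.
§7.1 — Designated Graduate: [the applicant's principal place of practice is within the jurisdiction? no] AND [the applicant has passed the Part I examination? no] AND [the applicant has never been admitted in a reciprocal jurisdiction? yes] → not satisfied.
§7.6 — Qualifying Professional: [the applicant does not hold indemnity cover? yes] AND [the applicant holds a recognised first degree? no] → not satisfied.
§7.14 — Authorised Applicant: [not a Designated Graduate (§7.1)? yes] AND [not a Qualifying Professional (§7.6)? yes] → satisfied.
§7.5 — Class-T Person: [the applicant has paid the renewal levy? yes] OR [Class-A Person (§7.12)? no] OR [Authorised Applicant (§7.14)? yes] → satisfied.
§7.2 — Assessable Graduate: the applicant is not currently registered with the interim board? no; the applicant has not passed the Part I examination? yes; the applicant has not completed the prescribed ethics module? no — 1 of 3 hold (need ≥2) → not satisfied.
§7.17 — Essential Person: [the applicant has completed a period of supervised practice? yes] OR [Assessable Graduate (§7.2)? no] → satisfied.
§7.7 — Class-E Holder: [the applicant is not currently registered with the interim board? no] OR [not an Essential Person (§7.17)? no] → not satisfied.
§7.15 — Reportable Candidate: [Class-T Person (§7.5)? yes] AND [Class-E Holder (§7.7)? no] → not satisfied.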